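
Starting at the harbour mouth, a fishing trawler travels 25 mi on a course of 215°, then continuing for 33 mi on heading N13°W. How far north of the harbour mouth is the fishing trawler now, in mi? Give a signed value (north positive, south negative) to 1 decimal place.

Leg 1 (215°, 25 mi): east 25 sin 215° = -14.34, north 25 cos 215° = -20.48
Leg 2 (N13°W, 33 mi): east 33 sin 347° = -7.42, north 33 cos 347° = 32.15
Net north component: 11.68 mi.

11.7 mi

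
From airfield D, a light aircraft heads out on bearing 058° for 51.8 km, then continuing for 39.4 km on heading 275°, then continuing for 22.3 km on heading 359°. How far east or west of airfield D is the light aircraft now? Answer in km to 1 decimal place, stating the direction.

4.3 km east

Leg 1 (058°, 51.8 km): east 51.8 sin 58° = 43.93, north 51.8 cos 58° = 27.45
Leg 2 (275°, 39.4 km): east 39.4 sin 275° = -39.25, north 39.4 cos 275° = 3.43
Leg 3 (359°, 22.3 km): east 22.3 sin 359° = -0.39, north 22.3 cos 359° = 22.30
Net east component: 4.29 km.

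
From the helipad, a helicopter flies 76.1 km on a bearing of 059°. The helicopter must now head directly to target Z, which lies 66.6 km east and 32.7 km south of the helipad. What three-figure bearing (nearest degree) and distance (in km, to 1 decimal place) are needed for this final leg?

179°, 71.9 km

Leg 1 (059°, 76.1 km): east 76.1 sin 59° = 65.23, north 76.1 cos 59° = 39.19
Current position: (65.23, 39.19). Target: (66.6, -32.7). Remaining: Δeast = 1.37, Δnorth = -71.89.
Bearing = atan2(1.37, -71.89) mod 360° = 178.91°; distance = √((1.37)² + (-71.89)²) = 71.907 km.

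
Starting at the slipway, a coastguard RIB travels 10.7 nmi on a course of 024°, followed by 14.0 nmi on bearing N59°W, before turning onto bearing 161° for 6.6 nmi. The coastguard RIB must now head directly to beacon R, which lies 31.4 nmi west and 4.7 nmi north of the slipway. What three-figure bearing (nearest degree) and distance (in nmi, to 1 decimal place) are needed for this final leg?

257°, 26.6 nmi

Leg 1 (024°, 10.7 nmi): east 10.7 sin 24° = 4.35, north 10.7 cos 24° = 9.77
Leg 2 (N59°W, 14.0 nmi): east 14.0 sin 301° = -12.00, north 14.0 cos 301° = 7.21
Leg 3 (161°, 6.6 nmi): east 6.6 sin 161° = 2.15, north 6.6 cos 161° = -6.24
Current position: (-5.50, 10.75). Target: (-31.4, 4.7). Remaining: Δeast = -25.90, Δnorth = -6.05.
Bearing = atan2(-25.90, -6.05) mod 360° = 256.86°; distance = √((-25.90)² + (-6.05)²) = 26.597 nmi.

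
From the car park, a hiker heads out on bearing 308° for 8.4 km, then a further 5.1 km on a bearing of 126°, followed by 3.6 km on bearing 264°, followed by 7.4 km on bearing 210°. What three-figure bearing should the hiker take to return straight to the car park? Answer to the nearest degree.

065°

Leg 1 (308°, 8.4 km): east 8.4 sin 308° = -6.62, north 8.4 cos 308° = 5.17
Leg 2 (126°, 5.1 km): east 5.1 sin 126° = 4.13, north 5.1 cos 126° = -3.00
Leg 3 (264°, 3.6 km): east 3.6 sin 264° = -3.58, north 3.6 cos 264° = -0.38
Leg 4 (210°, 7.4 km): east 7.4 sin 210° = -3.70, north 7.4 cos 210° = -6.41
Net displacement: -9.77 east, -4.61 north. Direction back to start is (9.77, 4.61): bearing = atan2(9.77, 4.61) mod 360° = 64.74° ≈ 065°.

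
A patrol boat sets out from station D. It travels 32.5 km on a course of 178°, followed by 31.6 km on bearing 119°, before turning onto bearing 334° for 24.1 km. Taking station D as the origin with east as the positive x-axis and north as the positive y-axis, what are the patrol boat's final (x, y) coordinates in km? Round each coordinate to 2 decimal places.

(18.21, -26.14)

Leg 1 (178°, 32.5 km): east 32.5 sin 178° = 1.13, north 32.5 cos 178° = -32.48
Leg 2 (119°, 31.6 km): east 31.6 sin 119° = 27.64, north 31.6 cos 119° = -15.32
Leg 3 (334°, 24.1 km): east 24.1 sin 334° = -10.56, north 24.1 cos 334° = 21.66
Summing: 18.21 km east, -26.14 km north → (18.21, -26.14).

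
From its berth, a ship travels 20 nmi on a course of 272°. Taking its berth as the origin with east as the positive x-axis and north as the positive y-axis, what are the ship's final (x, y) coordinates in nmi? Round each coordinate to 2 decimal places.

(-19.99, 0.70)

Leg 1 (272°, 20 nmi): east 20 sin 272° = -19.99, north 20 cos 272° = 0.70
Summing: -19.99 nmi east, 0.70 nmi north → (-19.99, 0.70).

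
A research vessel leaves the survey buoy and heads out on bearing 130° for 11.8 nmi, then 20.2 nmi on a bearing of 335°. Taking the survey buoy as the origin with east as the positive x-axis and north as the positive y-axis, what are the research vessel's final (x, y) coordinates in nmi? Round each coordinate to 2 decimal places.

Leg 1 (130°, 11.8 nmi): east 11.8 sin 130° = 9.04, north 11.8 cos 130° = -7.58
Leg 2 (335°, 20.2 nmi): east 20.2 sin 335° = -8.54, north 20.2 cos 335° = 18.31
Summing: 0.50 nmi east, 10.72 nmi north → (0.50, 10.72).

(0.50, 10.72)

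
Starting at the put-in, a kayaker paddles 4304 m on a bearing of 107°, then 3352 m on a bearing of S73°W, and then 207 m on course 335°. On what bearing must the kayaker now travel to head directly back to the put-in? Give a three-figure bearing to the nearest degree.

338°

Leg 1 (107°, 4304 m): east 4304 sin 107° = 4115.94, north 4304 cos 107° = -1258.37
Leg 2 (S73°W, 3352 m): east 3352 sin 253° = -3205.53, north 3352 cos 253° = -980.03
Leg 3 (335°, 207 m): east 207 sin 335° = -87.48, north 207 cos 335° = 187.61
Net displacement: 822.92 east, -2050.79 north. Direction back to start is (-822.92, 2050.79): bearing = atan2(-822.92, 2050.79) mod 360° = 338.14° ≈ 338°.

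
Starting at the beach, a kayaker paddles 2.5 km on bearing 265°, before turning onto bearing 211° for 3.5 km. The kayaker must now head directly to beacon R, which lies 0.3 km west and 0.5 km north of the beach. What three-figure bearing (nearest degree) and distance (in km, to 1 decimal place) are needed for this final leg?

Leg 1 (265°, 2.5 km): east 2.5 sin 265° = -2.49, north 2.5 cos 265° = -0.22
Leg 2 (211°, 3.5 km): east 3.5 sin 211° = -1.80, north 3.5 cos 211° = -3.00
Current position: (-4.29, -3.22). Target: (-0.3, 0.5). Remaining: Δeast = 3.99, Δnorth = 3.72.
Bearing = atan2(3.99, 3.72) mod 360° = 47.04°; distance = √((3.99)² + (3.72)²) = 5.456 km.

047°, 5.5 km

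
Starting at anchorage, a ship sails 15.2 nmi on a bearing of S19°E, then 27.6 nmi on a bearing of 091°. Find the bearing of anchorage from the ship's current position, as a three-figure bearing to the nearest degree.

Leg 1 (S19°E, 15.2 nmi): east 15.2 sin 161° = 4.95, north 15.2 cos 161° = -14.37
Leg 2 (091°, 27.6 nmi): east 27.6 sin 91° = 27.60, north 27.6 cos 91° = -0.48
Net displacement: 32.54 east, -14.85 north. Direction back to start is (-32.54, 14.85): bearing = atan2(-32.54, 14.85) mod 360° = 294.53° ≈ 295°.

295°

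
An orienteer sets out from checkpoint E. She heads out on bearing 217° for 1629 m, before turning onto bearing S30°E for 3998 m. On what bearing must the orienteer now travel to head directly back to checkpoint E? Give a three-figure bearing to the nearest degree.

348°

Leg 1 (217°, 1629 m): east 1629 sin 217° = -980.36, north 1629 cos 217° = -1300.98
Leg 2 (S30°E, 3998 m): east 3998 sin 150° = 1999.00, north 3998 cos 150° = -3462.37
Net displacement: 1018.64 east, -4763.35 north. Direction back to start is (-1018.64, 4763.35): bearing = atan2(-1018.64, 4763.35) mod 360° = 347.93° ≈ 348°.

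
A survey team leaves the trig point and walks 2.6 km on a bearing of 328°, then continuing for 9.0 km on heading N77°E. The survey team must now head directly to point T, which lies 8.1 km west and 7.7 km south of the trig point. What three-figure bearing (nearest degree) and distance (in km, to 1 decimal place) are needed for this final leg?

Leg 1 (328°, 2.6 km): east 2.6 sin 328° = -1.38, north 2.6 cos 328° = 2.20
Leg 2 (N77°E, 9.0 km): east 9.0 sin 77° = 8.77, north 9.0 cos 77° = 2.02
Current position: (7.39, 4.23). Target: (-8.1, -7.7). Remaining: Δeast = -15.49, Δnorth = -11.93.
Bearing = atan2(-15.49, -11.93) mod 360° = 232.40°; distance = √((-15.49)² + (-11.93)²) = 19.553 km.

232°, 19.6 km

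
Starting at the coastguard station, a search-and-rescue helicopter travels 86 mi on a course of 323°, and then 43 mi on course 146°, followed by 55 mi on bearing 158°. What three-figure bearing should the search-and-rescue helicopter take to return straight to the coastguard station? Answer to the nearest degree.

Leg 1 (323°, 86 mi): east 86 sin 323° = -51.76, north 86 cos 323° = 68.68
Leg 2 (146°, 43 mi): east 43 sin 146° = 24.05, north 43 cos 146° = -35.65
Leg 3 (158°, 55 mi): east 55 sin 158° = 20.60, north 55 cos 158° = -51.00
Net displacement: -7.11 east, -17.96 north. Direction back to start is (7.11, 17.96): bearing = atan2(7.11, 17.96) mod 360° = 21.59° ≈ 022°.

022°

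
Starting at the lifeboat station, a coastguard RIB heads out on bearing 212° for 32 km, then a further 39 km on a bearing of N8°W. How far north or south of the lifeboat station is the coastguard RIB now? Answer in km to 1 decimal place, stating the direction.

Leg 1 (212°, 32 km): east 32 sin 212° = -16.96, north 32 cos 212° = -27.14
Leg 2 (N8°W, 39 km): east 39 sin 352° = -5.43, north 39 cos 352° = 38.62
Net north component: 11.48 km.

11.5 km north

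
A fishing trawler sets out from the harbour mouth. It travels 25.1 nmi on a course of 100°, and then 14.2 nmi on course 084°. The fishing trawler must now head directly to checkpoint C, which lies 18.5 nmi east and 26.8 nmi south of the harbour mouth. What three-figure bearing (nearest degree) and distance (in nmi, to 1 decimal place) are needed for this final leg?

220°, 31.4 nmi

Leg 1 (100°, 25.1 nmi): east 25.1 sin 100° = 24.72, north 25.1 cos 100° = -4.36
Leg 2 (084°, 14.2 nmi): east 14.2 sin 84° = 14.12, north 14.2 cos 84° = 1.48
Current position: (38.84, -2.87). Target: (18.5, -26.8). Remaining: Δeast = -20.34, Δnorth = -23.93.
Bearing = atan2(-20.34, -23.93) mod 360° = 220.37°; distance = √((-20.34)² + (-23.93)²) = 31.404 nmi.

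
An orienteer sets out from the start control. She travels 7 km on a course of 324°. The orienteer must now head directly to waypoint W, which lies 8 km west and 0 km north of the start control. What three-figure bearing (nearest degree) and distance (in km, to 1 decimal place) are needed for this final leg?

214°, 6.9 km

Leg 1 (324°, 7 km): east 7 sin 324° = -4.11, north 7 cos 324° = 5.66
Current position: (-4.11, 5.66). Target: (-8, 0). Remaining: Δeast = -3.89, Δnorth = -5.66.
Bearing = atan2(-3.89, -5.66) mod 360° = 214.45°; distance = √((-3.89)² + (-5.66)²) = 6.868 km.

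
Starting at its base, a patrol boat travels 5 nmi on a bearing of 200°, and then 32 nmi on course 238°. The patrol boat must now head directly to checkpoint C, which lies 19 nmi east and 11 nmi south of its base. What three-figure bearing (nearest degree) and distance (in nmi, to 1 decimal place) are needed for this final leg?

Leg 1 (200°, 5 nmi): east 5 sin 200° = -1.71, north 5 cos 200° = -4.70
Leg 2 (238°, 32 nmi): east 32 sin 238° = -27.14, north 32 cos 238° = -16.96
Current position: (-28.85, -21.66). Target: (19, -11). Remaining: Δeast = 47.85, Δnorth = 10.66.
Bearing = atan2(47.85, 10.66) mod 360° = 77.44°; distance = √((47.85)² + (10.66)²) = 49.020 nmi.

077°, 49.0 nmi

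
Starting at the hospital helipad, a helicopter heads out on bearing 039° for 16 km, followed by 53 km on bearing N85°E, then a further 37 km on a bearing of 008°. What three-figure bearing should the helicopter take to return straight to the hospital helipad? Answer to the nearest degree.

Leg 1 (039°, 16 km): east 16 sin 39° = 10.07, north 16 cos 39° = 12.43
Leg 2 (N85°E, 53 km): east 53 sin 85° = 52.80, north 53 cos 85° = 4.62
Leg 3 (008°, 37 km): east 37 sin 8° = 5.15, north 37 cos 8° = 36.64
Net displacement: 68.02 east, 53.69 north. Direction back to start is (-68.02, -53.69): bearing = atan2(-68.02, -53.69) mod 360° = 231.71° ≈ 232°.

232°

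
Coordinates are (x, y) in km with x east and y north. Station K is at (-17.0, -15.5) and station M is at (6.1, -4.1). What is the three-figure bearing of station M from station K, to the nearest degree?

Δeast = 6.1 − -17.0 = 23.10; Δnorth = -4.1 − -15.5 = 11.40.
Bearing = atan2(Δeast, Δnorth) mod 360° = 63.73° ≈ 064°.

064°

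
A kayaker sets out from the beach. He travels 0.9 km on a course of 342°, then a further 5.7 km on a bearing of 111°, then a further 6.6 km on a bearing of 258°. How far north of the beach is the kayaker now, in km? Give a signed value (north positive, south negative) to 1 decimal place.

-2.6 km

Leg 1 (342°, 0.9 km): east 0.9 sin 342° = -0.28, north 0.9 cos 342° = 0.86
Leg 2 (111°, 5.7 km): east 5.7 sin 111° = 5.32, north 5.7 cos 111° = -2.04
Leg 3 (258°, 6.6 km): east 6.6 sin 258° = -6.46, north 6.6 cos 258° = -1.37
Net north component: -2.56 km.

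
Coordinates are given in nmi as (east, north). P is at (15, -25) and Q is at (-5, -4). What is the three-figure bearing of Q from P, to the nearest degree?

Δeast = -5 − 15 = -20.00; Δnorth = -4 − -25 = 21.00.
Bearing = atan2(Δeast, Δnorth) mod 360° = 316.40° ≈ 316°.

316°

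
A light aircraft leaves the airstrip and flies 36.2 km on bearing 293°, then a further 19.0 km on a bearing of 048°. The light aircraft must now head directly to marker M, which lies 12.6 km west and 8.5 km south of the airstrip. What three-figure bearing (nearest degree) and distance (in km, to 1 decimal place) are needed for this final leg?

169°, 36.0 km

Leg 1 (293°, 36.2 km): east 36.2 sin 293° = -33.32, north 36.2 cos 293° = 14.14
Leg 2 (048°, 19.0 km): east 19.0 sin 48° = 14.12, north 19.0 cos 48° = 12.71
Current position: (-19.20, 26.86). Target: (-12.6, -8.5). Remaining: Δeast = 6.60, Δnorth = -35.36.
Bearing = atan2(6.60, -35.36) mod 360° = 169.42°; distance = √((6.60)² + (-35.36)²) = 35.969 km.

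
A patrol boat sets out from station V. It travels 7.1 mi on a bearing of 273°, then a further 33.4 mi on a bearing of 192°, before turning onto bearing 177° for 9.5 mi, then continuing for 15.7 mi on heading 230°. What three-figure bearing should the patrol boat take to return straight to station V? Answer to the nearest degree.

Leg 1 (273°, 7.1 mi): east 7.1 sin 273° = -7.09, north 7.1 cos 273° = 0.37
Leg 2 (192°, 33.4 mi): east 33.4 sin 192° = -6.94, north 33.4 cos 192° = -32.67
Leg 3 (177°, 9.5 mi): east 9.5 sin 177° = 0.50, north 9.5 cos 177° = -9.49
Leg 4 (230°, 15.7 mi): east 15.7 sin 230° = -12.03, north 15.7 cos 230° = -10.09
Net displacement: -25.56 east, -51.88 north. Direction back to start is (25.56, 51.88): bearing = atan2(25.56, 51.88) mod 360° = 26.23° ≈ 026°.

026°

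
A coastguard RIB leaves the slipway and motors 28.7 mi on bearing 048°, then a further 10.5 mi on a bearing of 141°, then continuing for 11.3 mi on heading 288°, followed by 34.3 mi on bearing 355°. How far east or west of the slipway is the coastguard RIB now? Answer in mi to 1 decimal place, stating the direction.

14.2 mi east

Leg 1 (048°, 28.7 mi): east 28.7 sin 48° = 21.33, north 28.7 cos 48° = 19.20
Leg 2 (141°, 10.5 mi): east 10.5 sin 141° = 6.61, north 10.5 cos 141° = -8.16
Leg 3 (288°, 11.3 mi): east 11.3 sin 288° = -10.75, north 11.3 cos 288° = 3.49
Leg 4 (355°, 34.3 mi): east 34.3 sin 355° = -2.99, north 34.3 cos 355° = 34.17
Net east component: 14.20 mi.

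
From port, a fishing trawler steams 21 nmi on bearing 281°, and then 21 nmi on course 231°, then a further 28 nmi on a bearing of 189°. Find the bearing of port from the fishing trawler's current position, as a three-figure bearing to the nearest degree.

Leg 1 (281°, 21 nmi): east 21 sin 281° = -20.61, north 21 cos 281° = 4.01
Leg 2 (231°, 21 nmi): east 21 sin 231° = -16.32, north 21 cos 231° = -13.22
Leg 3 (189°, 28 nmi): east 28 sin 189° = -4.38, north 28 cos 189° = -27.66
Net displacement: -41.31 east, -36.86 north. Direction back to start is (41.31, 36.86): bearing = atan2(41.31, 36.86) mod 360° = 48.26° ≈ 048°.

048°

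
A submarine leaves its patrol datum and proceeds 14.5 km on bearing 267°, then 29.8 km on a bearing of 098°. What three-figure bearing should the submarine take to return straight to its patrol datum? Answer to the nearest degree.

Leg 1 (267°, 14.5 km): east 14.5 sin 267° = -14.48, north 14.5 cos 267° = -0.76
Leg 2 (098°, 29.8 km): east 29.8 sin 98° = 29.51, north 29.8 cos 98° = -4.15
Net displacement: 15.03 east, -4.91 north. Direction back to start is (-15.03, 4.91): bearing = atan2(-15.03, 4.91) mod 360° = 288.08° ≈ 288°.

288°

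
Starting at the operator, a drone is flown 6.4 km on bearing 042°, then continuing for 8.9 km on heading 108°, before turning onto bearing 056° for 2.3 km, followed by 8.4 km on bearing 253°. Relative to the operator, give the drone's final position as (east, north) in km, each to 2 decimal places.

(6.62, 0.84)

Leg 1 (042°, 6.4 km): east 6.4 sin 42° = 4.28, north 6.4 cos 42° = 4.76
Leg 2 (108°, 8.9 km): east 8.9 sin 108° = 8.46, north 8.9 cos 108° = -2.75
Leg 3 (056°, 2.3 km): east 2.3 sin 56° = 1.91, north 2.3 cos 56° = 1.29
Leg 4 (253°, 8.4 km): east 8.4 sin 253° = -8.03, north 8.4 cos 253° = -2.46
Summing: 6.62 km east, 0.84 km north → (6.62, 0.84).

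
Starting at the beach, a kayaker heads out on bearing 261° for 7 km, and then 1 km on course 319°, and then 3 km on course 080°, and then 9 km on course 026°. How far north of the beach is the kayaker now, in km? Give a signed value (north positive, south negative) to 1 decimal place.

Leg 1 (261°, 7 km): east 7 sin 261° = -6.91, north 7 cos 261° = -1.10
Leg 2 (319°, 1 km): east 1 sin 319° = -0.66, north 1 cos 319° = 0.75
Leg 3 (080°, 3 km): east 3 sin 80° = 2.95, north 3 cos 80° = 0.52
Leg 4 (026°, 9 km): east 9 sin 26° = 3.95, north 9 cos 26° = 8.09
Net north component: 8.27 km.

8.3 km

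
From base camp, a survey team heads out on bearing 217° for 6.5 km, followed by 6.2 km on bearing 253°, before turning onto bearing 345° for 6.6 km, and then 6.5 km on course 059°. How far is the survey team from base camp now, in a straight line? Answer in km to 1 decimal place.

6.6 km

Leg 1 (217°, 6.5 km): east 6.5 sin 217° = -3.91, north 6.5 cos 217° = -5.19
Leg 2 (253°, 6.2 km): east 6.2 sin 253° = -5.93, north 6.2 cos 253° = -1.81
Leg 3 (345°, 6.6 km): east 6.6 sin 345° = -1.71, north 6.6 cos 345° = 6.38
Leg 4 (059°, 6.5 km): east 6.5 sin 59° = 5.57, north 6.5 cos 59° = 3.35
Net: -5.98 east, 2.72 north. Distance = √((-5.98)² + (2.72)²) = 6.567 km.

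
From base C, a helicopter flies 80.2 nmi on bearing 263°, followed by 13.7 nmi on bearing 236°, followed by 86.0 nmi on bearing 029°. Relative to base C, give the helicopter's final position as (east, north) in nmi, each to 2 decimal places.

Leg 1 (263°, 80.2 nmi): east 80.2 sin 263° = -79.60, north 80.2 cos 263° = -9.77
Leg 2 (236°, 13.7 nmi): east 13.7 sin 236° = -11.36, north 13.7 cos 236° = -7.66
Leg 3 (029°, 86.0 nmi): east 86.0 sin 29° = 41.69, north 86.0 cos 29° = 75.22
Summing: -49.27 nmi east, 57.78 nmi north → (-49.27, 57.78).

(-49.27, 57.78)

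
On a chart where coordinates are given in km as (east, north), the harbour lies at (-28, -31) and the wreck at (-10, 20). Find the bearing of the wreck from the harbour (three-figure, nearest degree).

Δeast = -10 − -28 = 18.00; Δnorth = 20 − -31 = 51.00.
Bearing = atan2(Δeast, Δnorth) mod 360° = 19.44° ≈ 019°.

019°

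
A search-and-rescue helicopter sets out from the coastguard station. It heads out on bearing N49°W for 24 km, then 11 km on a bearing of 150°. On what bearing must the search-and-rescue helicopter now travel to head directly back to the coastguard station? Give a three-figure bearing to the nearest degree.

Leg 1 (N49°W, 24 km): east 24 sin 311° = -18.11, north 24 cos 311° = 15.75
Leg 2 (150°, 11 km): east 11 sin 150° = 5.50, north 11 cos 150° = -9.53
Net displacement: -12.61 east, 6.22 north. Direction back to start is (12.61, -6.22): bearing = atan2(12.61, -6.22) mod 360° = 116.25° ≈ 116°.

116°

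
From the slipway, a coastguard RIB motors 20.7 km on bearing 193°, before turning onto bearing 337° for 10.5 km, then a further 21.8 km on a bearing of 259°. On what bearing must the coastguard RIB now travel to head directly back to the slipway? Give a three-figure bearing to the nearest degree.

064°

Leg 1 (193°, 20.7 km): east 20.7 sin 193° = -4.66, north 20.7 cos 193° = -20.17
Leg 2 (337°, 10.5 km): east 10.5 sin 337° = -4.10, north 10.5 cos 337° = 9.67
Leg 3 (259°, 21.8 km): east 21.8 sin 259° = -21.40, north 21.8 cos 259° = -4.16
Net displacement: -30.16 east, -14.66 north. Direction back to start is (30.16, 14.66): bearing = atan2(30.16, 14.66) mod 360° = 64.07° ≈ 064°.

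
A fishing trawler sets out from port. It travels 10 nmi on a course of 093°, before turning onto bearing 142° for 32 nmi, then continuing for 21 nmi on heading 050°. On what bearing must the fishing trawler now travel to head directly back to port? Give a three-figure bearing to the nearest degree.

Leg 1 (093°, 10 nmi): east 10 sin 93° = 9.99, north 10 cos 93° = -0.52
Leg 2 (142°, 32 nmi): east 32 sin 142° = 19.70, north 32 cos 142° = -25.22
Leg 3 (050°, 21 nmi): east 21 sin 50° = 16.09, north 21 cos 50° = 13.50
Net displacement: 45.77 east, -12.24 north. Direction back to start is (-45.77, 12.24): bearing = atan2(-45.77, 12.24) mod 360° = 284.97° ≈ 285°.

285°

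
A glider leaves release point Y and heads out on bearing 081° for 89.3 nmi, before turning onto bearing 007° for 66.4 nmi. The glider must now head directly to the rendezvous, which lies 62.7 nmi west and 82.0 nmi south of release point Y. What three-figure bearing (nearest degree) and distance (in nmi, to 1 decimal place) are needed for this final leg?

224°, 226.9 nmi

Leg 1 (081°, 89.3 nmi): east 89.3 sin 81° = 88.20, north 89.3 cos 81° = 13.97
Leg 2 (007°, 66.4 nmi): east 66.4 sin 7° = 8.09, north 66.4 cos 7° = 65.91
Current position: (96.29, 79.87). Target: (-62.7, -82.0). Remaining: Δeast = -158.99, Δnorth = -161.87.
Bearing = atan2(-158.99, -161.87) mod 360° = 224.49°; distance = √((-158.99)² + (-161.87)²) = 226.897 nmi.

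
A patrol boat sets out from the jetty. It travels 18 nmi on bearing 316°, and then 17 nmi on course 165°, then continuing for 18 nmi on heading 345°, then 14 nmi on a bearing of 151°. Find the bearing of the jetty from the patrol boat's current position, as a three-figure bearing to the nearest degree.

Leg 1 (316°, 18 nmi): east 18 sin 316° = -12.50, north 18 cos 316° = 12.95
Leg 2 (165°, 17 nmi): east 17 sin 165° = 4.40, north 17 cos 165° = -16.42
Leg 3 (345°, 18 nmi): east 18 sin 345° = -4.66, north 18 cos 345° = 17.39
Leg 4 (151°, 14 nmi): east 14 sin 151° = 6.79, north 14 cos 151° = -12.24
Net displacement: -5.98 east, 1.67 north. Direction back to start is (5.98, -1.67): bearing = atan2(5.98, -1.67) mod 360° = 105.61° ≈ 106°.

106°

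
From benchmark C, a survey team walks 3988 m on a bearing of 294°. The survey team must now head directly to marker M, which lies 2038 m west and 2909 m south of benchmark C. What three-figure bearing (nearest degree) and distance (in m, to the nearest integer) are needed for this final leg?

Leg 1 (294°, 3988 m): east 3988 sin 294° = -3643.22, north 3988 cos 294° = 1622.07
Current position: (-3643.22, 1622.07). Target: (-2038, -2909). Remaining: Δeast = 1605.22, Δnorth = -4531.07.
Bearing = atan2(1605.22, -4531.07) mod 360° = 160.49°; distance = √((1605.22)² + (-4531.07)²) = 4807.004 m.

160°, 4807 m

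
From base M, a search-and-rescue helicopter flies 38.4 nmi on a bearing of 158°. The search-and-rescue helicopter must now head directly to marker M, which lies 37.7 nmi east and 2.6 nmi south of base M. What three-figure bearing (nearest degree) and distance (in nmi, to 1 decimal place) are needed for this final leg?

Leg 1 (158°, 38.4 nmi): east 38.4 sin 158° = 14.38, north 38.4 cos 158° = -35.60
Current position: (14.38, -35.60). Target: (37.7, -2.6). Remaining: Δeast = 23.32, Δnorth = 33.00.
Bearing = atan2(23.32, 33.00) mod 360° = 35.24°; distance = √((23.32)² + (33.00)²) = 40.409 nmi.

035°, 40.4 nmi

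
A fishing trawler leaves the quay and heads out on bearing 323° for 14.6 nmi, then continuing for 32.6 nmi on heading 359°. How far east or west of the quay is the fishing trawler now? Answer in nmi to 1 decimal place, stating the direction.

9.4 nmi west

Leg 1 (323°, 14.6 nmi): east 14.6 sin 323° = -8.79, north 14.6 cos 323° = 11.66
Leg 2 (359°, 32.6 nmi): east 32.6 sin 359° = -0.57, north 32.6 cos 359° = 32.60
Net east component: -9.36 nmi.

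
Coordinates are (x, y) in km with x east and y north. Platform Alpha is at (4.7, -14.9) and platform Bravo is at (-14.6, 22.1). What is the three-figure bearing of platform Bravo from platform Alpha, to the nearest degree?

332°

Δeast = -14.6 − 4.7 = -19.30; Δnorth = 22.1 − -14.9 = 37.00.
Bearing = atan2(Δeast, Δnorth) mod 360° = 332.45° ≈ 332°.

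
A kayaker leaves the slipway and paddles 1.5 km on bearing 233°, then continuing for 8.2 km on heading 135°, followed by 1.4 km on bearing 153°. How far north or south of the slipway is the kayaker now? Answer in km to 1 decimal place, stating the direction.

7.9 km south

Leg 1 (233°, 1.5 km): east 1.5 sin 233° = -1.20, north 1.5 cos 233° = -0.90
Leg 2 (135°, 8.2 km): east 8.2 sin 135° = 5.80, north 8.2 cos 135° = -5.80
Leg 3 (153°, 1.4 km): east 1.4 sin 153° = 0.64, north 1.4 cos 153° = -1.25
Net north component: -7.95 km.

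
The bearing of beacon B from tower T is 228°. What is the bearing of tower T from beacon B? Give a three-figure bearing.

048°

Back-bearing = 228° − 180° = 048°.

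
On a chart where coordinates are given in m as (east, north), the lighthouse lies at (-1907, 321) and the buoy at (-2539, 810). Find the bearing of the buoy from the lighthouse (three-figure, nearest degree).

Δeast = -2539 − -1907 = -632.00; Δnorth = 810 − 321 = 489.00.
Bearing = atan2(Δeast, Δnorth) mod 360° = 307.73° ≈ 308°.

308°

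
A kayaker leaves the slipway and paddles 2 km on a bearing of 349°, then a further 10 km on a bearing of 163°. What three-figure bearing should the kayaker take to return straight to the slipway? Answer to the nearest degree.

342°

Leg 1 (349°, 2 km): east 2 sin 349° = -0.38, north 2 cos 349° = 1.96
Leg 2 (163°, 10 km): east 10 sin 163° = 2.92, north 10 cos 163° = -9.56
Net displacement: 2.54 east, -7.60 north. Direction back to start is (-2.54, 7.60): bearing = atan2(-2.54, 7.60) mod 360° = 341.51° ≈ 342°.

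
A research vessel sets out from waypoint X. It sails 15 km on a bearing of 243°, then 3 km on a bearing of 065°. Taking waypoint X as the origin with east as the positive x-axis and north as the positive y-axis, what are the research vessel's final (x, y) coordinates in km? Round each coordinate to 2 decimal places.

Leg 1 (243°, 15 km): east 15 sin 243° = -13.37, north 15 cos 243° = -6.81
Leg 2 (065°, 3 km): east 3 sin 65° = 2.72, north 3 cos 65° = 1.27
Summing: -10.65 km east, -5.54 km north → (-10.65, -5.54).

(-10.65, -5.54)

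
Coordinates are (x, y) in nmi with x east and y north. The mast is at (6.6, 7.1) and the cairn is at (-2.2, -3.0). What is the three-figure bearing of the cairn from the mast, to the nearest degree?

221°

Δeast = -2.2 − 6.6 = -8.80; Δnorth = -3.0 − 7.1 = -10.10.
Bearing = atan2(Δeast, Δnorth) mod 360° = 221.07° ≈ 221°.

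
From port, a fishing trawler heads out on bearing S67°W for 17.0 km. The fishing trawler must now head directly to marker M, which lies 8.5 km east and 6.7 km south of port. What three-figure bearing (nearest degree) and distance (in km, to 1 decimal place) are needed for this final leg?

Leg 1 (S67°W, 17.0 km): east 17.0 sin 247° = -15.65, north 17.0 cos 247° = -6.64
Current position: (-15.65, -6.64). Target: (8.5, -6.7). Remaining: Δeast = 24.15, Δnorth = -0.06.
Bearing = atan2(24.15, -0.06) mod 360° = 90.14°; distance = √((24.15)² + (-0.06)²) = 24.149 km.

090°, 24.1 km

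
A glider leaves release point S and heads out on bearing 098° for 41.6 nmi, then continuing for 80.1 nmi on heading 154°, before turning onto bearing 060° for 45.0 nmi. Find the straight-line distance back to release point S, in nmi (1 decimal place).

127.9 nmi

Leg 1 (098°, 41.6 nmi): east 41.6 sin 98° = 41.20, north 41.6 cos 98° = -5.79
Leg 2 (154°, 80.1 nmi): east 80.1 sin 154° = 35.11, north 80.1 cos 154° = -71.99
Leg 3 (060°, 45.0 nmi): east 45.0 sin 60° = 38.97, north 45.0 cos 60° = 22.50
Net: 115.28 east, -55.28 north. Distance = √((115.28)² + (-55.28)²) = 127.850 nmi.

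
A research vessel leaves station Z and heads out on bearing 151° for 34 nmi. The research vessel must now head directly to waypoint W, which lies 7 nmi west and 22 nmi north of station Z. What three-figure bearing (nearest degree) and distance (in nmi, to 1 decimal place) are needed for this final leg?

Leg 1 (151°, 34 nmi): east 34 sin 151° = 16.48, north 34 cos 151° = -29.74
Current position: (16.48, -29.74). Target: (-7, 22). Remaining: Δeast = -23.48, Δnorth = 51.74.
Bearing = atan2(-23.48, 51.74) mod 360° = 335.59°; distance = √((-23.48)² + (51.74)²) = 56.817 nmi.

336°, 56.8 nmi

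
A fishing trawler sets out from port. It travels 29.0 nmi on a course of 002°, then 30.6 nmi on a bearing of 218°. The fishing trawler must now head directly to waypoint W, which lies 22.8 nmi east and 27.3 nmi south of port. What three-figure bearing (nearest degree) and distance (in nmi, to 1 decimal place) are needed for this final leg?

Leg 1 (002°, 29.0 nmi): east 29.0 sin 2° = 1.01, north 29.0 cos 2° = 28.98
Leg 2 (218°, 30.6 nmi): east 30.6 sin 218° = -18.84, north 30.6 cos 218° = -24.11
Current position: (-17.83, 4.87). Target: (22.8, -27.3). Remaining: Δeast = 40.63, Δnorth = -32.17.
Bearing = atan2(40.63, -32.17) mod 360° = 128.37°; distance = √((40.63)² + (-32.17)²) = 51.821 nmi.

128°, 51.8 nmi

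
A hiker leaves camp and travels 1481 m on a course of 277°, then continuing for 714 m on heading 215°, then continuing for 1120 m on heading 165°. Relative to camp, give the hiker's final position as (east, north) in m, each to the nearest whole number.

(-1590, -1486)

Leg 1 (277°, 1481 m): east 1481 sin 277° = -1469.96, north 1481 cos 277° = 180.49
Leg 2 (215°, 714 m): east 714 sin 215° = -409.53, north 714 cos 215° = -584.87
Leg 3 (165°, 1120 m): east 1120 sin 165° = 289.88, north 1120 cos 165° = -1081.84
Summing: -1589.62 m east, -1486.22 m north → (-1590, -1486).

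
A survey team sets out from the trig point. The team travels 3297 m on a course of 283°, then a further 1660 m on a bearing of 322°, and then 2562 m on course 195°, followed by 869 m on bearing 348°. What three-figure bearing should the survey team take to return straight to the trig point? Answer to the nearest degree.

095°

Leg 1 (283°, 3297 m): east 3297 sin 283° = -3212.50, north 3297 cos 283° = 741.66
Leg 2 (322°, 1660 m): east 1660 sin 322° = -1022.00, north 1660 cos 322° = 1308.10
Leg 3 (195°, 2562 m): east 2562 sin 195° = -663.09, north 2562 cos 195° = -2474.70
Leg 4 (348°, 869 m): east 869 sin 348° = -180.68, north 869 cos 348° = 850.01
Net displacement: -5078.27 east, 425.07 north. Direction back to start is (5078.27, -425.07): bearing = atan2(5078.27, -425.07) mod 360° = 94.78° ≈ 095°.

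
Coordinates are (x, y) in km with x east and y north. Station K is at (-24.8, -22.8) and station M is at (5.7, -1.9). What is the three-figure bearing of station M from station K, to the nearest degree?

056°

Δeast = 5.7 − -24.8 = 30.50; Δnorth = -1.9 − -22.8 = 20.90.
Bearing = atan2(Δeast, Δnorth) mod 360° = 55.58° ≈ 056°.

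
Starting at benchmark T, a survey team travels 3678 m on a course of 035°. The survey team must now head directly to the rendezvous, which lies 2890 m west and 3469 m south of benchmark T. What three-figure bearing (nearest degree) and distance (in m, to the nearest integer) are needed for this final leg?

218°, 8186 m

Leg 1 (035°, 3678 m): east 3678 sin 35° = 2109.61, north 3678 cos 35° = 3012.84
Current position: (2109.61, 3012.84). Target: (-2890, -3469). Remaining: Δeast = -4999.61, Δnorth = -6481.84.
Bearing = atan2(-4999.61, -6481.84) mod 360° = 217.64°; distance = √((-4999.61)² + (-6481.84)²) = 8185.988 m.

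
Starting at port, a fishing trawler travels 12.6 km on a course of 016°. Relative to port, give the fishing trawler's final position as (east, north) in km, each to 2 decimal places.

(3.47, 12.11)

Leg 1 (016°, 12.6 km): east 12.6 sin 16° = 3.47, north 12.6 cos 16° = 12.11
Summing: 3.47 km east, 12.11 km north → (3.47, 12.11).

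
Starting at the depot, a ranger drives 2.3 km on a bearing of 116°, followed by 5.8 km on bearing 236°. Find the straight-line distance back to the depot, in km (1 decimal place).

5.1 km

Leg 1 (116°, 2.3 km): east 2.3 sin 116° = 2.07, north 2.3 cos 116° = -1.01
Leg 2 (236°, 5.8 km): east 5.8 sin 236° = -4.81, north 5.8 cos 236° = -3.24
Net: -2.74 east, -4.25 north. Distance = √((-2.74)² + (-4.25)²) = 5.059 km.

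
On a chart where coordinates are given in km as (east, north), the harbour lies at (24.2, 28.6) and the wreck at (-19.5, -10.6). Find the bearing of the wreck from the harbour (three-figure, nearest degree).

228°

Δeast = -19.5 − 24.2 = -43.70; Δnorth = -10.6 − 28.6 = -39.20.
Bearing = atan2(Δeast, Δnorth) mod 360° = 228.11° ≈ 228°.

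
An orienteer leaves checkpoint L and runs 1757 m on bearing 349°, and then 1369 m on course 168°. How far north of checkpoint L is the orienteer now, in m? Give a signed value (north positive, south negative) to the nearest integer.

386 m

Leg 1 (349°, 1757 m): east 1757 sin 349° = -335.25, north 1757 cos 349° = 1724.72
Leg 2 (168°, 1369 m): east 1369 sin 168° = 284.63, north 1369 cos 168° = -1339.08
Net north component: 385.63 m.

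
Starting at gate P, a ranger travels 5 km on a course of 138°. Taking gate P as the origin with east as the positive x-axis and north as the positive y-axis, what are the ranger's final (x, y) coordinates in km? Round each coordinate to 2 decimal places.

Leg 1 (138°, 5 km): east 5 sin 138° = 3.35, north 5 cos 138° = -3.72
Summing: 3.35 km east, -3.72 km north → (3.35, -3.72).

(3.35, -3.72)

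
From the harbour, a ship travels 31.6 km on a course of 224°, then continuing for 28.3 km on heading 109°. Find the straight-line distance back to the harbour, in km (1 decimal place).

Leg 1 (224°, 31.6 km): east 31.6 sin 224° = -21.95, north 31.6 cos 224° = -22.73
Leg 2 (109°, 28.3 km): east 28.3 sin 109° = 26.76, north 28.3 cos 109° = -9.21
Net: 4.81 east, -31.94 north. Distance = √((4.81)² + (-31.94)²) = 32.304 km.

32.3 km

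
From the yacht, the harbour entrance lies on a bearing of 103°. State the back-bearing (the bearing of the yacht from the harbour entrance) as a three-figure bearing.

283°

Back-bearing = 103° + 180° = 283°.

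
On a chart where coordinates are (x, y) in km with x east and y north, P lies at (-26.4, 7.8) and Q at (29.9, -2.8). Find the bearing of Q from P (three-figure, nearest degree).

Δeast = 29.9 − -26.4 = 56.30; Δnorth = -2.8 − 7.8 = -10.60.
Bearing = atan2(Δeast, Δnorth) mod 360° = 100.66° ≈ 101°.

101°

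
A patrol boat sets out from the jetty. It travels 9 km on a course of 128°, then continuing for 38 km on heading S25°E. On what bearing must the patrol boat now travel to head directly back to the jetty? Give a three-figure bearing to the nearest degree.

Leg 1 (128°, 9 km): east 9 sin 128° = 7.09, north 9 cos 128° = -5.54
Leg 2 (S25°E, 38 km): east 38 sin 155° = 16.06, north 38 cos 155° = -34.44
Net displacement: 23.15 east, -39.98 north. Direction back to start is (-23.15, 39.98): bearing = atan2(-23.15, 39.98) mod 360° = 329.93° ≈ 330°.

330°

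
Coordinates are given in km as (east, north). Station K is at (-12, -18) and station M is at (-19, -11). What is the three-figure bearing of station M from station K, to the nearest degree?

Δeast = -19 − -12 = -7.00; Δnorth = -11 − -18 = 7.00.
Bearing = atan2(Δeast, Δnorth) mod 360° = 315.00° ≈ 315°.

315°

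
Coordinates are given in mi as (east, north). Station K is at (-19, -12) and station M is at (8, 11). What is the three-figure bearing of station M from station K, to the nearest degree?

050°

Δeast = 8 − -19 = 27.00; Δnorth = 11 − -12 = 23.00.
Bearing = atan2(Δeast, Δnorth) mod 360° = 49.57° ≈ 050°.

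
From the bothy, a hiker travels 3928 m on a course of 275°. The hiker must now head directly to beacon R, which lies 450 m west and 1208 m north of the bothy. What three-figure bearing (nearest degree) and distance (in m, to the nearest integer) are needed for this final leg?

Leg 1 (275°, 3928 m): east 3928 sin 275° = -3913.05, north 3928 cos 275° = 342.35
Current position: (-3913.05, 342.35). Target: (-450, 1208). Remaining: Δeast = 3463.05, Δnorth = 865.65.
Bearing = atan2(3463.05, 865.65) mod 360° = 75.97°; distance = √((3463.05)² + (865.65)²) = 3569.606 m.

076°, 3570 m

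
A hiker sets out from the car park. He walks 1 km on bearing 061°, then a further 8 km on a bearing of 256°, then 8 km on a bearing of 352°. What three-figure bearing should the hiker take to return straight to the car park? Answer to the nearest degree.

Leg 1 (061°, 1 km): east 1 sin 61° = 0.87, north 1 cos 61° = 0.48
Leg 2 (256°, 8 km): east 8 sin 256° = -7.76, north 8 cos 256° = -1.94
Leg 3 (352°, 8 km): east 8 sin 352° = -1.11, north 8 cos 352° = 7.92
Net displacement: -8.00 east, 6.47 north. Direction back to start is (8.00, -6.47): bearing = atan2(8.00, -6.47) mod 360° = 128.97° ≈ 129°.

129°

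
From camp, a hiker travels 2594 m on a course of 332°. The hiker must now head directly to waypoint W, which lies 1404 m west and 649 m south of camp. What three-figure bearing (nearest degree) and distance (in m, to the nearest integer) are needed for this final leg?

184°, 2945 m

Leg 1 (332°, 2594 m): east 2594 sin 332° = -1217.81, north 2594 cos 332° = 2290.37
Current position: (-1217.81, 2290.37). Target: (-1404, -649). Remaining: Δeast = -186.19, Δnorth = -2939.37.
Bearing = atan2(-186.19, -2939.37) mod 360° = 183.62°; distance = √((-186.19)² + (-2939.37)²) = 2945.257 m.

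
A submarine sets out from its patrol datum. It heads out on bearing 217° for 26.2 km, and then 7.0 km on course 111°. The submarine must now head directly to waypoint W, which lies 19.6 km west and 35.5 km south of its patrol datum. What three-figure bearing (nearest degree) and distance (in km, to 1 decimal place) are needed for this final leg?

221°, 15.9 km

Leg 1 (217°, 26.2 km): east 26.2 sin 217° = -15.77, north 26.2 cos 217° = -20.92
Leg 2 (111°, 7.0 km): east 7.0 sin 111° = 6.54, north 7.0 cos 111° = -2.51
Current position: (-9.23, -23.43). Target: (-19.6, -35.5). Remaining: Δeast = -10.37, Δnorth = -12.07.
Bearing = atan2(-10.37, -12.07) mod 360° = 220.67°; distance = √((-10.37)² + (-12.07)²) = 15.909 km.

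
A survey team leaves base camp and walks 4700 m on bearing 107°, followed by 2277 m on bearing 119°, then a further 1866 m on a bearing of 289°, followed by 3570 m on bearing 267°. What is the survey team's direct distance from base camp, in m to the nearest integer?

2360 m

Leg 1 (107°, 4700 m): east 4700 sin 107° = 4494.63, north 4700 cos 107° = -1374.15
Leg 2 (119°, 2277 m): east 2277 sin 119° = 1991.51, north 2277 cos 119° = -1103.91
Leg 3 (289°, 1866 m): east 1866 sin 289° = -1764.34, north 1866 cos 289° = 607.51
Leg 4 (267°, 3570 m): east 3570 sin 267° = -3565.11, north 3570 cos 267° = -186.84
Net: 1156.70 east, -2057.39 north. Distance = √((1156.70)² + (-2057.39)²) = 2360.252 m.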